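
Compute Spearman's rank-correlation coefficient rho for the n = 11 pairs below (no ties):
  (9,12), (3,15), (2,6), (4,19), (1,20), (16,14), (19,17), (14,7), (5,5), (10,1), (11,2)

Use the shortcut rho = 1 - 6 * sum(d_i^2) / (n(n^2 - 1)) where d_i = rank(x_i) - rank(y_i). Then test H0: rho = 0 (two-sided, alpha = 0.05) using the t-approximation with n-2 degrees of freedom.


Step 1: Rank x and y separately (midranks; no ties here).
rank(x): 9->6, 3->3, 2->2, 4->4, 1->1, 16->10, 19->11, 14->9, 5->5, 10->7, 11->8
rank(y): 12->6, 15->8, 6->4, 19->10, 20->11, 14->7, 17->9, 7->5, 5->3, 1->1, 2->2
Step 2: d_i = R_x(i) - R_y(i); compute d_i^2.
  (6-6)^2=0, (3-8)^2=25, (2-4)^2=4, (4-10)^2=36, (1-11)^2=100, (10-7)^2=9, (11-9)^2=4, (9-5)^2=16, (5-3)^2=4, (7-1)^2=36, (8-2)^2=36
sum(d^2) = 270.
Step 3: rho = 1 - 6*270 / (11*(11^2 - 1)) = 1 - 1620/1320 = -0.227273.
Step 4: Under H0, t = rho * sqrt((n-2)/(1-rho^2)) = -0.7001 ~ t(9).
Step 5: Two-sided p-value from the t-distribution with 9 df = 0.501536.
Step 6: alpha = 0.05. fail to reject H0.

rho = -0.2273, p = 0.501536, fail to reject H0 at alpha = 0.05.


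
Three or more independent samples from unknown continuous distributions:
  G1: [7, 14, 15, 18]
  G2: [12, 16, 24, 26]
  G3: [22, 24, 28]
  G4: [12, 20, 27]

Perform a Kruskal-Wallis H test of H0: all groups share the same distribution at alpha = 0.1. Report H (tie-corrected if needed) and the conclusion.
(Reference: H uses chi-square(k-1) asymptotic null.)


Step 1: Combine all N = 14 observations and assign midranks.
sorted (value, group, rank): (7,G1,1), (12,G2,2.5), (12,G4,2.5), (14,G1,4), (15,G1,5), (16,G2,6), (18,G1,7), (20,G4,8), (22,G3,9), (24,G2,10.5), (24,G3,10.5), (26,G2,12), (27,G4,13), (28,G3,14)
Step 2: Sum ranks within each group.
R_1 = 17 (n_1 = 4)
R_2 = 31 (n_2 = 4)
R_3 = 33.5 (n_3 = 3)
R_4 = 23.5 (n_4 = 3)
Step 3: H = 12/(N(N+1)) * sum(R_i^2/n_i) - 3(N+1)
     = 12/(14*15) * (17^2/4 + 31^2/4 + 33.5^2/3 + 23.5^2/3) - 3*15
     = 0.057143 * 870.667 - 45
     = 4.752381.
Step 4: Ties present; correction factor C = 1 - 12/(14^3 - 14) = 0.995604. Corrected H = 4.752381 / 0.995604 = 4.773363.
Step 5: Under H0, H ~ chi^2(3); p-value = 0.189165.
Step 6: alpha = 0.1. fail to reject H0.

H = 4.7734, df = 3, p = 0.189165, fail to reject H0.


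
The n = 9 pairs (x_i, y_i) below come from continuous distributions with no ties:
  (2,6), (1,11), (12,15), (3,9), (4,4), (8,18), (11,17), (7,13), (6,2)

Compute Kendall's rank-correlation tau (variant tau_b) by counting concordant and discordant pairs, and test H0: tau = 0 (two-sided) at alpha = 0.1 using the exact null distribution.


Step 1: Enumerate the 36 unordered pairs (i,j) with i<j and classify each by sign(x_j-x_i) * sign(y_j-y_i).
  (1,2):dx=-1,dy=+5->D; (1,3):dx=+10,dy=+9->C; (1,4):dx=+1,dy=+3->C; (1,5):dx=+2,dy=-2->D
  (1,6):dx=+6,dy=+12->C; (1,7):dx=+9,dy=+11->C; (1,8):dx=+5,dy=+7->C; (1,9):dx=+4,dy=-4->D
  (2,3):dx=+11,dy=+4->C; (2,4):dx=+2,dy=-2->D; (2,5):dx=+3,dy=-7->D; (2,6):dx=+7,dy=+7->C
  (2,7):dx=+10,dy=+6->C; (2,8):dx=+6,dy=+2->C; (2,9):dx=+5,dy=-9->D; (3,4):dx=-9,dy=-6->C
  (3,5):dx=-8,dy=-11->C; (3,6):dx=-4,dy=+3->D; (3,7):dx=-1,dy=+2->D; (3,8):dx=-5,dy=-2->C
  (3,9):dx=-6,dy=-13->C; (4,5):dx=+1,dy=-5->D; (4,6):dx=+5,dy=+9->C; (4,7):dx=+8,dy=+8->C
  (4,8):dx=+4,dy=+4->C; (4,9):dx=+3,dy=-7->D; (5,6):dx=+4,dy=+14->C; (5,7):dx=+7,dy=+13->C
  (5,8):dx=+3,dy=+9->C; (5,9):dx=+2,dy=-2->D; (6,7):dx=+3,dy=-1->D; (6,8):dx=-1,dy=-5->C
  (6,9):dx=-2,dy=-16->C; (7,8):dx=-4,dy=-4->C; (7,9):dx=-5,dy=-15->C; (8,9):dx=-1,dy=-11->C
Step 2: C = 24, D = 12, total pairs = 36.
Step 3: tau = (C - D)/(n(n-1)/2) = (24 - 12)/36 = 0.333333.
Step 4: Exact two-sided p-value (enumerate n! = 362880 permutations of y under H0): p = 0.259518.
Step 5: alpha = 0.1. fail to reject H0.

tau_b = 0.3333 (C=24, D=12), p = 0.259518, fail to reject H0.


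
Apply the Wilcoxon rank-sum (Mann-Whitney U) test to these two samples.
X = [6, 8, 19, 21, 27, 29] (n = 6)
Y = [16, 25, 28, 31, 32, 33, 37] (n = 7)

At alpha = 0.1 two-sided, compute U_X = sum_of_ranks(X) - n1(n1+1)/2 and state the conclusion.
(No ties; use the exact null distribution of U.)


Step 1: Combine and sort all 13 observations; assign midranks.
sorted (value, group): (6,X), (8,X), (16,Y), (19,X), (21,X), (25,Y), (27,X), (28,Y), (29,X), (31,Y), (32,Y), (33,Y), (37,Y)
ranks: 6->1, 8->2, 16->3, 19->4, 21->5, 25->6, 27->7, 28->8, 29->9, 31->10, 32->11, 33->12, 37->13
Step 2: Rank sum for X: R1 = 1 + 2 + 4 + 5 + 7 + 9 = 28.
Step 3: U_X = R1 - n1(n1+1)/2 = 28 - 6*7/2 = 28 - 21 = 7.
       U_Y = n1*n2 - U_X = 42 - 7 = 35.
Step 4: No ties, so the exact null distribution of U (based on enumerating the C(13,6) = 1716 equally likely rank assignments) gives the two-sided p-value.
Step 5: p-value = 0.051282; compare to alpha = 0.1. reject H0.

U_X = 7, p = 0.051282, reject H0 at alpha = 0.1.


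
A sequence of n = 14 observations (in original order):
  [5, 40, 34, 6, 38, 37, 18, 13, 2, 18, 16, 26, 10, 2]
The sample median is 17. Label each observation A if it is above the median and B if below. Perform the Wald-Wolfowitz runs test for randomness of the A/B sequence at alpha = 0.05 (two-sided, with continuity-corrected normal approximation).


Step 1: Compute median = 17; label A = above, B = below.
Labels in order: BAABAAABBABABB  (n_A = 7, n_B = 7)
Step 2: Count runs R = 9.
Step 3: Under H0 (random ordering), E[R] = 2*n_A*n_B/(n_A+n_B) + 1 = 2*7*7/14 + 1 = 8.0000.
        Var[R] = 2*n_A*n_B*(2*n_A*n_B - n_A - n_B) / ((n_A+n_B)^2 * (n_A+n_B-1)) = 8232/2548 = 3.2308.
        SD[R] = 1.7974.
Step 4: Continuity-corrected z = (R - 0.5 - E[R]) / SD[R] = (9 - 0.5 - 8.0000) / 1.7974 = 0.2782.
Step 5: Two-sided p-value via normal approximation = 2*(1 - Phi(|z|)) = 0.780879.
Step 6: alpha = 0.05. fail to reject H0.

R = 9, z = 0.2782, p = 0.780879, fail to reject H0.


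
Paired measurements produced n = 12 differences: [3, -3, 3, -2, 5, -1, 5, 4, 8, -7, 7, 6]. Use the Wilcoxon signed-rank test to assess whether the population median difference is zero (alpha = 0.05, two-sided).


Step 1: Drop any zero differences (none here) and take |d_i|.
|d| = [3, 3, 3, 2, 5, 1, 5, 4, 8, 7, 7, 6]
Step 2: Midrank |d_i| (ties get averaged ranks).
ranks: |3|->4, |3|->4, |3|->4, |2|->2, |5|->7.5, |1|->1, |5|->7.5, |4|->6, |8|->12, |7|->10.5, |7|->10.5, |6|->9
Step 3: Attach original signs; sum ranks with positive sign and with negative sign.
W+ = 4 + 4 + 7.5 + 7.5 + 6 + 12 + 10.5 + 9 = 60.5
W- = 4 + 2 + 1 + 10.5 = 17.5
(Check: W+ + W- = 78 should equal n(n+1)/2 = 78.)
Step 4: Test statistic W = min(W+, W-) = 17.5.
Step 5: Ties in |d|, so use the tie-corrected normal approximation.
        E[W] = n(n+1)/4 = 12*13/4 = 39.
        Tie groups: |d|=3 (t=3), |d|=5 (t=2), |d|=7 (t=2); sum(t^3 - t) = 36.
        Var[W] = n(n+1)(2n+1)/24 - sum(t^3-t)/48 = 3900/24 - 36/48 = 161.75.
        z = (W - E[W]) / sqrt(Var[W]) = (17.5 - 39) / 12.7181 = -1.6905.
        Two-sided p = 2*Phi(z) = 0.090931.
Step 6: alpha = 0.05. fail to reject H0.

W+ = 60.5, W- = 17.5, W = min = 17.5, p = 0.090931, fail to reject H0.


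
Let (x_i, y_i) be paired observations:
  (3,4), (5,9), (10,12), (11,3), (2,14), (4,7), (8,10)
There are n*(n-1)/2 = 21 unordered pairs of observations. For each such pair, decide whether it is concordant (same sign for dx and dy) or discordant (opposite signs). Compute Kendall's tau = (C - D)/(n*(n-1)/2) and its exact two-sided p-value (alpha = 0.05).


Step 1: Enumerate the 21 unordered pairs (i,j) with i<j and classify each by sign(x_j-x_i) * sign(y_j-y_i).
  (1,2):dx=+2,dy=+5->C; (1,3):dx=+7,dy=+8->C; (1,4):dx=+8,dy=-1->D; (1,5):dx=-1,dy=+10->D
  (1,6):dx=+1,dy=+3->C; (1,7):dx=+5,dy=+6->C; (2,3):dx=+5,dy=+3->C; (2,4):dx=+6,dy=-6->D
  (2,5):dx=-3,dy=+5->D; (2,6):dx=-1,dy=-2->C; (2,7):dx=+3,dy=+1->C; (3,4):dx=+1,dy=-9->D
  (3,5):dx=-8,dy=+2->D; (3,6):dx=-6,dy=-5->C; (3,7):dx=-2,dy=-2->C; (4,5):dx=-9,dy=+11->D
  (4,6):dx=-7,dy=+4->D; (4,7):dx=-3,dy=+7->D; (5,6):dx=+2,dy=-7->D; (5,7):dx=+6,dy=-4->D
  (6,7):dx=+4,dy=+3->C
Step 2: C = 10, D = 11, total pairs = 21.
Step 3: tau = (C - D)/(n(n-1)/2) = (10 - 11)/21 = -0.047619.
Step 4: Exact two-sided p-value (enumerate n! = 5040 permutations of y under H0): p = 1.000000.
Step 5: alpha = 0.05. fail to reject H0.

tau_b = -0.0476 (C=10, D=11), p = 1.000000, fail to reject H0.


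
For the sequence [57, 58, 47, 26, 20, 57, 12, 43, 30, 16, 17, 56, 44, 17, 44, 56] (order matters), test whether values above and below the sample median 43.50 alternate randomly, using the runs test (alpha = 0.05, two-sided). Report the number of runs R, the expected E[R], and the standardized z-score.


Step 1: Compute median = 43.50; label A = above, B = below.
Labels in order: AAABBABBBBBAABAA  (n_A = 8, n_B = 8)
Step 2: Count runs R = 7.
Step 3: Under H0 (random ordering), E[R] = 2*n_A*n_B/(n_A+n_B) + 1 = 2*8*8/16 + 1 = 9.0000.
        Var[R] = 2*n_A*n_B*(2*n_A*n_B - n_A - n_B) / ((n_A+n_B)^2 * (n_A+n_B-1)) = 14336/3840 = 3.7333.
        SD[R] = 1.9322.
Step 4: Continuity-corrected z = (R + 0.5 - E[R]) / SD[R] = (7 + 0.5 - 9.0000) / 1.9322 = -0.7763.
Step 5: Two-sided p-value via normal approximation = 2*(1 - Phi(|z|)) = 0.437558.
Step 6: alpha = 0.05. fail to reject H0.

R = 7, z = -0.7763, p = 0.437558, fail to reject H0.


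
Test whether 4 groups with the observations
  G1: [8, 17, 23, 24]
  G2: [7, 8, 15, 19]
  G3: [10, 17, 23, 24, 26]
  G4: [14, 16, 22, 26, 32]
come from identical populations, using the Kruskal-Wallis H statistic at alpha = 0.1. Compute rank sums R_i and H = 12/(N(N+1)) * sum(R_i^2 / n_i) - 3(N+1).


Step 1: Combine all N = 18 observations and assign midranks.
sorted (value, group, rank): (7,G2,1), (8,G1,2.5), (8,G2,2.5), (10,G3,4), (14,G4,5), (15,G2,6), (16,G4,7), (17,G1,8.5), (17,G3,8.5), (19,G2,10), (22,G4,11), (23,G1,12.5), (23,G3,12.5), (24,G1,14.5), (24,G3,14.5), (26,G3,16.5), (26,G4,16.5), (32,G4,18)
Step 2: Sum ranks within each group.
R_1 = 38 (n_1 = 4)
R_2 = 19.5 (n_2 = 4)
R_3 = 56 (n_3 = 5)
R_4 = 57.5 (n_4 = 5)
Step 3: H = 12/(N(N+1)) * sum(R_i^2/n_i) - 3(N+1)
     = 12/(18*19) * (38^2/4 + 19.5^2/4 + 56^2/5 + 57.5^2/5) - 3*19
     = 0.035088 * 1744.51 - 57
     = 4.210965.
Step 4: Ties present; correction factor C = 1 - 30/(18^3 - 18) = 0.994840. Corrected H = 4.210965 / 0.994840 = 4.232806.
Step 5: Under H0, H ~ chi^2(3); p-value = 0.237398.
Step 6: alpha = 0.1. fail to reject H0.

H = 4.2328, df = 3, p = 0.237398, fail to reject H0.


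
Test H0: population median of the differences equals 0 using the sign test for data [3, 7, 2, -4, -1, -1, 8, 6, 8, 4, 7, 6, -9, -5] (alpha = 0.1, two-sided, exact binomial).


Step 1: Discard zero differences. Original n = 14; n_eff = number of nonzero differences = 14.
Nonzero differences (with sign): +3, +7, +2, -4, -1, -1, +8, +6, +8, +4, +7, +6, -9, -5
Step 2: Count signs: positive = 9, negative = 5.
Step 3: Under H0: P(positive) = 0.5, so the number of positives S ~ Bin(14, 0.5).
Step 4: Two-sided exact p-value = sum of Bin(14,0.5) probabilities at or below the observed probability = 0.423950.
Step 5: alpha = 0.1. fail to reject H0.

n_eff = 14, pos = 9, neg = 5, p = 0.423950, fail to reject H0.


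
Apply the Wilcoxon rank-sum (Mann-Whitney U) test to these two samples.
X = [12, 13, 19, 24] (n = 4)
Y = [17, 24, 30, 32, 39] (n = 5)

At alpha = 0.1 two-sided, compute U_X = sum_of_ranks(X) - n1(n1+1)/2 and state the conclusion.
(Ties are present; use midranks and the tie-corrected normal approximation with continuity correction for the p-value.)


Step 1: Combine and sort all 9 observations; assign midranks.
sorted (value, group): (12,X), (13,X), (17,Y), (19,X), (24,X), (24,Y), (30,Y), (32,Y), (39,Y)
ranks: 12->1, 13->2, 17->3, 19->4, 24->5.5, 24->5.5, 30->7, 32->8, 39->9
Step 2: Rank sum for X: R1 = 1 + 2 + 4 + 5.5 = 12.5.
Step 3: U_X = R1 - n1(n1+1)/2 = 12.5 - 4*5/2 = 12.5 - 10 = 2.5.
       U_Y = n1*n2 - U_X = 20 - 2.5 = 17.5.
Step 4: Ties are present, so use the tie-corrected normal approximation (with continuity correction) for the p-value.
Step 5: p-value = 0.085100; compare to alpha = 0.1. reject H0.

U_X = 2.5, p = 0.085100, reject H0 at alpha = 0.1.


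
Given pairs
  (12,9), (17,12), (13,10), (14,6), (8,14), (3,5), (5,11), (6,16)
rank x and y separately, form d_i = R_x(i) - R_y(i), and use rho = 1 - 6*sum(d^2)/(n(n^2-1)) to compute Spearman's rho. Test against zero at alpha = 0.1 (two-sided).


Step 1: Rank x and y separately (midranks; no ties here).
rank(x): 12->5, 17->8, 13->6, 14->7, 8->4, 3->1, 5->2, 6->3
rank(y): 9->3, 12->6, 10->4, 6->2, 14->7, 5->1, 11->5, 16->8
Step 2: d_i = R_x(i) - R_y(i); compute d_i^2.
  (5-3)^2=4, (8-6)^2=4, (6-4)^2=4, (7-2)^2=25, (4-7)^2=9, (1-1)^2=0, (2-5)^2=9, (3-8)^2=25
sum(d^2) = 80.
Step 3: rho = 1 - 6*80 / (8*(8^2 - 1)) = 1 - 480/504 = 0.047619.
Step 4: Under H0, t = rho * sqrt((n-2)/(1-rho^2)) = 0.1168 ~ t(6).
Step 5: Two-sided p-value from the t-distribution with 6 df = 0.910849.
Step 6: alpha = 0.1. fail to reject H0.

rho = 0.0476, p = 0.910849, fail to reject H0 at alpha = 0.1.


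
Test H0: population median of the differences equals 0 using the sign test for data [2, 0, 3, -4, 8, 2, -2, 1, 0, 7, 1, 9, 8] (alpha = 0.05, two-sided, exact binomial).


Step 1: Discard zero differences. Original n = 13; n_eff = number of nonzero differences = 11.
Nonzero differences (with sign): +2, +3, -4, +8, +2, -2, +1, +7, +1, +9, +8
Step 2: Count signs: positive = 9, negative = 2.
Step 3: Under H0: P(positive) = 0.5, so the number of positives S ~ Bin(11, 0.5).
Step 4: Two-sided exact p-value = sum of Bin(11,0.5) probabilities at or below the observed probability = 0.065430.
Step 5: alpha = 0.05. fail to reject H0.

n_eff = 11, pos = 9, neg = 2, p = 0.065430, fail to reject H0.


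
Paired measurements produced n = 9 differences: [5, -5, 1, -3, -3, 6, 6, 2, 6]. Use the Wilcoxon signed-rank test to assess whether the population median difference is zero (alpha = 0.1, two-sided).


Step 1: Drop any zero differences (none here) and take |d_i|.
|d| = [5, 5, 1, 3, 3, 6, 6, 2, 6]
Step 2: Midrank |d_i| (ties get averaged ranks).
ranks: |5|->5.5, |5|->5.5, |1|->1, |3|->3.5, |3|->3.5, |6|->8, |6|->8, |2|->2, |6|->8
Step 3: Attach original signs; sum ranks with positive sign and with negative sign.
W+ = 5.5 + 1 + 8 + 8 + 2 + 8 = 32.5
W- = 5.5 + 3.5 + 3.5 = 12.5
(Check: W+ + W- = 45 should equal n(n+1)/2 = 45.)
Step 4: Test statistic W = min(W+, W-) = 12.5.
Step 5: Ties in |d|, so use the tie-corrected normal approximation.
        E[W] = n(n+1)/4 = 9*10/4 = 22.5.
        Tie groups: |d|=3 (t=2), |d|=5 (t=2), |d|=6 (t=3); sum(t^3 - t) = 36.
        Var[W] = n(n+1)(2n+1)/24 - sum(t^3-t)/48 = 1710/24 - 36/48 = 70.5.
        z = (W - E[W]) / sqrt(Var[W]) = (12.5 - 22.5) / 8.3964 = -1.1910.
        Two-sided p = 2*Phi(z) = 0.233660.
Step 6: alpha = 0.1. fail to reject H0.

W+ = 32.5, W- = 12.5, W = min = 12.5, p = 0.233660, fail to reject H0.


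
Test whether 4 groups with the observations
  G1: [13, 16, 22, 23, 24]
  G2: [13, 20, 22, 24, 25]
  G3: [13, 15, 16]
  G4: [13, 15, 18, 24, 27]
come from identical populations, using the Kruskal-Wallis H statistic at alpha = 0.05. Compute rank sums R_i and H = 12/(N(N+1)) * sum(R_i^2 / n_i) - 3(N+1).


Step 1: Combine all N = 18 observations and assign midranks.
sorted (value, group, rank): (13,G1,2.5), (13,G2,2.5), (13,G3,2.5), (13,G4,2.5), (15,G3,5.5), (15,G4,5.5), (16,G1,7.5), (16,G3,7.5), (18,G4,9), (20,G2,10), (22,G1,11.5), (22,G2,11.5), (23,G1,13), (24,G1,15), (24,G2,15), (24,G4,15), (25,G2,17), (27,G4,18)
Step 2: Sum ranks within each group.
R_1 = 49.5 (n_1 = 5)
R_2 = 56 (n_2 = 5)
R_3 = 15.5 (n_3 = 3)
R_4 = 50 (n_4 = 5)
Step 3: H = 12/(N(N+1)) * sum(R_i^2/n_i) - 3(N+1)
     = 12/(18*19) * (49.5^2/5 + 56^2/5 + 15.5^2/3 + 50^2/5) - 3*19
     = 0.035088 * 1697.33 - 57
     = 2.555556.
Step 4: Ties present; correction factor C = 1 - 102/(18^3 - 18) = 0.982456. Corrected H = 2.555556 / 0.982456 = 2.601190.
Step 5: Under H0, H ~ chi^2(3); p-value = 0.457281.
Step 6: alpha = 0.05. fail to reject H0.

H = 2.6012, df = 3, p = 0.457281, fail to reject H0.


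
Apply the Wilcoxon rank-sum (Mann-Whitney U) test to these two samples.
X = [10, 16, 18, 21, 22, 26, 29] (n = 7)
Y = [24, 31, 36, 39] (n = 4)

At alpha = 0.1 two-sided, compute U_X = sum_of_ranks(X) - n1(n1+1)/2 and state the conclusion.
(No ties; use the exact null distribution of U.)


Step 1: Combine and sort all 11 observations; assign midranks.
sorted (value, group): (10,X), (16,X), (18,X), (21,X), (22,X), (24,Y), (26,X), (29,X), (31,Y), (36,Y), (39,Y)
ranks: 10->1, 16->2, 18->3, 21->4, 22->5, 24->6, 26->7, 29->8, 31->9, 36->10, 39->11
Step 2: Rank sum for X: R1 = 1 + 2 + 3 + 4 + 5 + 7 + 8 = 30.
Step 3: U_X = R1 - n1(n1+1)/2 = 30 - 7*8/2 = 30 - 28 = 2.
       U_Y = n1*n2 - U_X = 28 - 2 = 26.
Step 4: No ties, so the exact null distribution of U (based on enumerating the C(11,7) = 330 equally likely rank assignments) gives the two-sided p-value.
Step 5: p-value = 0.024242; compare to alpha = 0.1. reject H0.

U_X = 2, p = 0.024242, reject H0 at alpha = 0.1.


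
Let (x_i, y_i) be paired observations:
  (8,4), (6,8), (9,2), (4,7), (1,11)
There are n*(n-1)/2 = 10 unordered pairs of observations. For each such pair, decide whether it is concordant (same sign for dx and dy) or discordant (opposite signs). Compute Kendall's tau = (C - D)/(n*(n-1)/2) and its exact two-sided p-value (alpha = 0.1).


Step 1: Enumerate the 10 unordered pairs (i,j) with i<j and classify each by sign(x_j-x_i) * sign(y_j-y_i).
  (1,2):dx=-2,dy=+4->D; (1,3):dx=+1,dy=-2->D; (1,4):dx=-4,dy=+3->D; (1,5):dx=-7,dy=+7->D
  (2,3):dx=+3,dy=-6->D; (2,4):dx=-2,dy=-1->C; (2,5):dx=-5,dy=+3->D; (3,4):dx=-5,dy=+5->D
  (3,5):dx=-8,dy=+9->D; (4,5):dx=-3,dy=+4->D
Step 2: C = 1, D = 9, total pairs = 10.
Step 3: tau = (C - D)/(n(n-1)/2) = (1 - 9)/10 = -0.800000.
Step 4: Exact two-sided p-value (enumerate n! = 120 permutations of y under H0): p = 0.083333.
Step 5: alpha = 0.1. reject H0.

tau_b = -0.8000 (C=1, D=9), p = 0.083333, reject H0.


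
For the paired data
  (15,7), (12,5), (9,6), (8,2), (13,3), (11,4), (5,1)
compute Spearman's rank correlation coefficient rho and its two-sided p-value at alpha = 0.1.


Step 1: Rank x and y separately (midranks; no ties here).
rank(x): 15->7, 12->5, 9->3, 8->2, 13->6, 11->4, 5->1
rank(y): 7->7, 5->5, 6->6, 2->2, 3->3, 4->4, 1->1
Step 2: d_i = R_x(i) - R_y(i); compute d_i^2.
  (7-7)^2=0, (5-5)^2=0, (3-6)^2=9, (2-2)^2=0, (6-3)^2=9, (4-4)^2=0, (1-1)^2=0
sum(d^2) = 18.
Step 3: rho = 1 - 6*18 / (7*(7^2 - 1)) = 1 - 108/336 = 0.678571.
Step 4: Under H0, t = rho * sqrt((n-2)/(1-rho^2)) = 2.0657 ~ t(5).
Step 5: Two-sided p-value from the t-distribution with 5 df = 0.093750.
Step 6: alpha = 0.1. reject H0.

rho = 0.6786, p = 0.093750, reject H0 at alpha = 0.1.


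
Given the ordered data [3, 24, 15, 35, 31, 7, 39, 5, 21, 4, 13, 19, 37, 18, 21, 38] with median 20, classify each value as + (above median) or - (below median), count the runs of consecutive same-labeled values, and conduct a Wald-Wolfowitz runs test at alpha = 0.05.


Step 1: Compute median = 20; label A = above, B = below.
Labels in order: BABAABABABBBABAA  (n_A = 8, n_B = 8)
Step 2: Count runs R = 12.
Step 3: Under H0 (random ordering), E[R] = 2*n_A*n_B/(n_A+n_B) + 1 = 2*8*8/16 + 1 = 9.0000.
        Var[R] = 2*n_A*n_B*(2*n_A*n_B - n_A - n_B) / ((n_A+n_B)^2 * (n_A+n_B-1)) = 14336/3840 = 3.7333.
        SD[R] = 1.9322.
Step 4: Continuity-corrected z = (R - 0.5 - E[R]) / SD[R] = (12 - 0.5 - 9.0000) / 1.9322 = 1.2939.
Step 5: Two-sided p-value via normal approximation = 2*(1 - Phi(|z|)) = 0.195709.
Step 6: alpha = 0.05. fail to reject H0.

R = 12, z = 1.2939, p = 0.195709, fail to reject H0.


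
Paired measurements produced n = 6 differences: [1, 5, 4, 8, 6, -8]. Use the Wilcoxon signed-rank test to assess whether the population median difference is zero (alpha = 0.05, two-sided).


Step 1: Drop any zero differences (none here) and take |d_i|.
|d| = [1, 5, 4, 8, 6, 8]
Step 2: Midrank |d_i| (ties get averaged ranks).
ranks: |1|->1, |5|->3, |4|->2, |8|->5.5, |6|->4, |8|->5.5
Step 3: Attach original signs; sum ranks with positive sign and with negative sign.
W+ = 1 + 3 + 2 + 5.5 + 4 = 15.5
W- = 5.5 = 5.5
(Check: W+ + W- = 21 should equal n(n+1)/2 = 21.)
Step 4: Test statistic W = min(W+, W-) = 5.5.
Step 5: Ties in |d|, so use the tie-corrected normal approximation.
        E[W] = n(n+1)/4 = 6*7/4 = 10.5.
        Tie groups: |d|=8 (t=2); sum(t^3 - t) = 6.
        Var[W] = n(n+1)(2n+1)/24 - sum(t^3-t)/48 = 546/24 - 6/48 = 22.625.
        z = (W - E[W]) / sqrt(Var[W]) = (5.5 - 10.5) / 4.7566 = -1.0512.
        Two-sided p = 2*Phi(z) = 0.293177.
Step 6: alpha = 0.05. fail to reject H0.

W+ = 15.5, W- = 5.5, W = min = 5.5, p = 0.293177, fail to reject H0.


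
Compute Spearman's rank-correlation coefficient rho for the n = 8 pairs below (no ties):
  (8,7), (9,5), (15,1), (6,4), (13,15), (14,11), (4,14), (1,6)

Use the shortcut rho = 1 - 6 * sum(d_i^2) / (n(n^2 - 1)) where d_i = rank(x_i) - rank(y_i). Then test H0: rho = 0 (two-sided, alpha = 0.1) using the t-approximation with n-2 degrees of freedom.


Step 1: Rank x and y separately (midranks; no ties here).
rank(x): 8->4, 9->5, 15->8, 6->3, 13->6, 14->7, 4->2, 1->1
rank(y): 7->5, 5->3, 1->1, 4->2, 15->8, 11->6, 14->7, 6->4
Step 2: d_i = R_x(i) - R_y(i); compute d_i^2.
  (4-5)^2=1, (5-3)^2=4, (8-1)^2=49, (3-2)^2=1, (6-8)^2=4, (7-6)^2=1, (2-7)^2=25, (1-4)^2=9
sum(d^2) = 94.
Step 3: rho = 1 - 6*94 / (8*(8^2 - 1)) = 1 - 564/504 = -0.119048.
Step 4: Under H0, t = rho * sqrt((n-2)/(1-rho^2)) = -0.2937 ~ t(6).
Step 5: Two-sided p-value from the t-distribution with 6 df = 0.778886.
Step 6: alpha = 0.1. fail to reject H0.

rho = -0.1190, p = 0.778886, fail to reject H0 at alpha = 0.1.


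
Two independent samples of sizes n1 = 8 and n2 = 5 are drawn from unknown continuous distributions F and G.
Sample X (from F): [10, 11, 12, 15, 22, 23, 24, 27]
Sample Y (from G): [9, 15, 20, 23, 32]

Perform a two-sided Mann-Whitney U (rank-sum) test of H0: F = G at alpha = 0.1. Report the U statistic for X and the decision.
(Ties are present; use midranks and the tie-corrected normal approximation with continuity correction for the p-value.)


Step 1: Combine and sort all 13 observations; assign midranks.
sorted (value, group): (9,Y), (10,X), (11,X), (12,X), (15,X), (15,Y), (20,Y), (22,X), (23,X), (23,Y), (24,X), (27,X), (32,Y)
ranks: 9->1, 10->2, 11->3, 12->4, 15->5.5, 15->5.5, 20->7, 22->8, 23->9.5, 23->9.5, 24->11, 27->12, 32->13
Step 2: Rank sum for X: R1 = 2 + 3 + 4 + 5.5 + 8 + 9.5 + 11 + 12 = 55.
Step 3: U_X = R1 - n1(n1+1)/2 = 55 - 8*9/2 = 55 - 36 = 19.
       U_Y = n1*n2 - U_X = 40 - 19 = 21.
Step 4: Ties are present, so use the tie-corrected normal approximation (with continuity correction) for the p-value.
Step 5: p-value = 0.941492; compare to alpha = 0.1. fail to reject H0.

U_X = 19, p = 0.941492, fail to reject H0 at alpha = 0.1.


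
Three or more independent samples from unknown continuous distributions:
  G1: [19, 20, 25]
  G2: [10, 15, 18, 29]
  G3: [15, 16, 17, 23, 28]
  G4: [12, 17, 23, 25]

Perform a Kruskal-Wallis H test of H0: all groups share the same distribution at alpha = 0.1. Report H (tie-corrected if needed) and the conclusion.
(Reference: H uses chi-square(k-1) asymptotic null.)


Step 1: Combine all N = 16 observations and assign midranks.
sorted (value, group, rank): (10,G2,1), (12,G4,2), (15,G2,3.5), (15,G3,3.5), (16,G3,5), (17,G3,6.5), (17,G4,6.5), (18,G2,8), (19,G1,9), (20,G1,10), (23,G3,11.5), (23,G4,11.5), (25,G1,13.5), (25,G4,13.5), (28,G3,15), (29,G2,16)
Step 2: Sum ranks within each group.
R_1 = 32.5 (n_1 = 3)
R_2 = 28.5 (n_2 = 4)
R_3 = 41.5 (n_3 = 5)
R_4 = 33.5 (n_4 = 4)
Step 3: H = 12/(N(N+1)) * sum(R_i^2/n_i) - 3(N+1)
     = 12/(16*17) * (32.5^2/3 + 28.5^2/4 + 41.5^2/5 + 33.5^2/4) - 3*17
     = 0.044118 * 1180.16 - 51
     = 1.065809.
Step 4: Ties present; correction factor C = 1 - 24/(16^3 - 16) = 0.994118. Corrected H = 1.065809 / 0.994118 = 1.072115.
Step 5: Under H0, H ~ chi^2(3); p-value = 0.783809.
Step 6: alpha = 0.1. fail to reject H0.

H = 1.0721, df = 3, p = 0.783809, fail to reject H0.


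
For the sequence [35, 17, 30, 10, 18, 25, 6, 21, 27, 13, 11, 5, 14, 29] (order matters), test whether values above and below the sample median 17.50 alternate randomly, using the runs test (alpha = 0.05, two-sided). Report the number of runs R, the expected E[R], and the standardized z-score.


Step 1: Compute median = 17.50; label A = above, B = below.
Labels in order: ABABAABAABBBBA  (n_A = 7, n_B = 7)
Step 2: Count runs R = 9.
Step 3: Under H0 (random ordering), E[R] = 2*n_A*n_B/(n_A+n_B) + 1 = 2*7*7/14 + 1 = 8.0000.
        Var[R] = 2*n_A*n_B*(2*n_A*n_B - n_A - n_B) / ((n_A+n_B)^2 * (n_A+n_B-1)) = 8232/2548 = 3.2308.
        SD[R] = 1.7974.
Step 4: Continuity-corrected z = (R - 0.5 - E[R]) / SD[R] = (9 - 0.5 - 8.0000) / 1.7974 = 0.2782.
Step 5: Two-sided p-value via normal approximation = 2*(1 - Phi(|z|)) = 0.780879.
Step 6: alpha = 0.05. fail to reject H0.

R = 9, z = 0.2782, p = 0.780879, fail to reject H0.


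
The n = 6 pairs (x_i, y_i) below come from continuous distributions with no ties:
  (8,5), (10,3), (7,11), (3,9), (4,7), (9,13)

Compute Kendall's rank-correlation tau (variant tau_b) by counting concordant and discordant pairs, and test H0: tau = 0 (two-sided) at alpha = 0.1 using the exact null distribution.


Step 1: Enumerate the 15 unordered pairs (i,j) with i<j and classify each by sign(x_j-x_i) * sign(y_j-y_i).
  (1,2):dx=+2,dy=-2->D; (1,3):dx=-1,dy=+6->D; (1,4):dx=-5,dy=+4->D; (1,5):dx=-4,dy=+2->D
  (1,6):dx=+1,dy=+8->C; (2,3):dx=-3,dy=+8->D; (2,4):dx=-7,dy=+6->D; (2,5):dx=-6,dy=+4->D
  (2,6):dx=-1,dy=+10->D; (3,4):dx=-4,dy=-2->C; (3,5):dx=-3,dy=-4->C; (3,6):dx=+2,dy=+2->C
  (4,5):dx=+1,dy=-2->D; (4,6):dx=+6,dy=+4->C; (5,6):dx=+5,dy=+6->C
Step 2: C = 6, D = 9, total pairs = 15.
Step 3: tau = (C - D)/(n(n-1)/2) = (6 - 9)/15 = -0.200000.
Step 4: Exact two-sided p-value (enumerate n! = 720 permutations of y under H0): p = 0.719444.
Step 5: alpha = 0.1. fail to reject H0.

tau_b = -0.2000 (C=6, D=9), p = 0.719444, fail to reject H0.


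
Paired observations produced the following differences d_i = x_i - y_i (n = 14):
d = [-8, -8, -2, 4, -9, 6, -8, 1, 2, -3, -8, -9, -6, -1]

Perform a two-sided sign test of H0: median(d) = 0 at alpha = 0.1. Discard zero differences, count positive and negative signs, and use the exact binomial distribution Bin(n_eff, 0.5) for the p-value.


Step 1: Discard zero differences. Original n = 14; n_eff = number of nonzero differences = 14.
Nonzero differences (with sign): -8, -8, -2, +4, -9, +6, -8, +1, +2, -3, -8, -9, -6, -1
Step 2: Count signs: positive = 4, negative = 10.
Step 3: Under H0: P(positive) = 0.5, so the number of positives S ~ Bin(14, 0.5).
Step 4: Two-sided exact p-value = sum of Bin(14,0.5) probabilities at or below the observed probability = 0.179565.
Step 5: alpha = 0.1. fail to reject H0.

n_eff = 14, pos = 4, neg = 10, p = 0.179565, fail to reject H0.


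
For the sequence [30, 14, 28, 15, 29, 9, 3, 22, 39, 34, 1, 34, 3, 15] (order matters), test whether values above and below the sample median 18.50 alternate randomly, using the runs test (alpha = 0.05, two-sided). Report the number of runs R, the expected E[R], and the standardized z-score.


Step 1: Compute median = 18.50; label A = above, B = below.
Labels in order: ABABABBAAABABB  (n_A = 7, n_B = 7)
Step 2: Count runs R = 10.
Step 3: Under H0 (random ordering), E[R] = 2*n_A*n_B/(n_A+n_B) + 1 = 2*7*7/14 + 1 = 8.0000.
        Var[R] = 2*n_A*n_B*(2*n_A*n_B - n_A - n_B) / ((n_A+n_B)^2 * (n_A+n_B-1)) = 8232/2548 = 3.2308.
        SD[R] = 1.7974.
Step 4: Continuity-corrected z = (R - 0.5 - E[R]) / SD[R] = (10 - 0.5 - 8.0000) / 1.7974 = 0.8345.
Step 5: Two-sided p-value via normal approximation = 2*(1 - Phi(|z|)) = 0.403986.
Step 6: alpha = 0.05. fail to reject H0.

R = 10, z = 0.8345, p = 0.403986, fail to reject H0.


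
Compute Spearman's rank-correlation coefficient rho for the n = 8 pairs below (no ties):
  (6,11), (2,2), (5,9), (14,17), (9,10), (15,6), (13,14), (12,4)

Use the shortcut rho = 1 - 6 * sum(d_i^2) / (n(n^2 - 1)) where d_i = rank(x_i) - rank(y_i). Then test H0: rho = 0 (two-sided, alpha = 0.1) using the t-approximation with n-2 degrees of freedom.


Step 1: Rank x and y separately (midranks; no ties here).
rank(x): 6->3, 2->1, 5->2, 14->7, 9->4, 15->8, 13->6, 12->5
rank(y): 11->6, 2->1, 9->4, 17->8, 10->5, 6->3, 14->7, 4->2
Step 2: d_i = R_x(i) - R_y(i); compute d_i^2.
  (3-6)^2=9, (1-1)^2=0, (2-4)^2=4, (7-8)^2=1, (4-5)^2=1, (8-3)^2=25, (6-7)^2=1, (5-2)^2=9
sum(d^2) = 50.
Step 3: rho = 1 - 6*50 / (8*(8^2 - 1)) = 1 - 300/504 = 0.404762.
Step 4: Under H0, t = rho * sqrt((n-2)/(1-rho^2)) = 1.0842 ~ t(6).
Step 5: Two-sided p-value from the t-distribution with 6 df = 0.319889.
Step 6: alpha = 0.1. fail to reject H0.

rho = 0.4048, p = 0.319889, fail to reject H0 at alpha = 0.1.


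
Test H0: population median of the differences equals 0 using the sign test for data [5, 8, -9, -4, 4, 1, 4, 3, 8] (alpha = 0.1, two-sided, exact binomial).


Step 1: Discard zero differences. Original n = 9; n_eff = number of nonzero differences = 9.
Nonzero differences (with sign): +5, +8, -9, -4, +4, +1, +4, +3, +8
Step 2: Count signs: positive = 7, negative = 2.
Step 3: Under H0: P(positive) = 0.5, so the number of positives S ~ Bin(9, 0.5).
Step 4: Two-sided exact p-value = sum of Bin(9,0.5) probabilities at or below the observed probability = 0.179688.
Step 5: alpha = 0.1. fail to reject H0.

n_eff = 9, pos = 7, neg = 2, p = 0.179688, fail to reject H0.


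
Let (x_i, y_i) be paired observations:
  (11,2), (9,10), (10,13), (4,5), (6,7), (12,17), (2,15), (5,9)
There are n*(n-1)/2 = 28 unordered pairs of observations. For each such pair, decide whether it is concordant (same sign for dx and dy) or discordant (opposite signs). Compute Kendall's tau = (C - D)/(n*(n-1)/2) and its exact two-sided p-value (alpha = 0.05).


Step 1: Enumerate the 28 unordered pairs (i,j) with i<j and classify each by sign(x_j-x_i) * sign(y_j-y_i).
  (1,2):dx=-2,dy=+8->D; (1,3):dx=-1,dy=+11->D; (1,4):dx=-7,dy=+3->D; (1,5):dx=-5,dy=+5->D
  (1,6):dx=+1,dy=+15->C; (1,7):dx=-9,dy=+13->D; (1,8):dx=-6,dy=+7->D; (2,3):dx=+1,dy=+3->C
  (2,4):dx=-5,dy=-5->C; (2,5):dx=-3,dy=-3->C; (2,6):dx=+3,dy=+7->C; (2,7):dx=-7,dy=+5->D
  (2,8):dx=-4,dy=-1->C; (3,4):dx=-6,dy=-8->C; (3,5):dx=-4,dy=-6->C; (3,6):dx=+2,dy=+4->C
  (3,7):dx=-8,dy=+2->D; (3,8):dx=-5,dy=-4->C; (4,5):dx=+2,dy=+2->C; (4,6):dx=+8,dy=+12->C
  (4,7):dx=-2,dy=+10->D; (4,8):dx=+1,dy=+4->C; (5,6):dx=+6,dy=+10->C; (5,7):dx=-4,dy=+8->D
  (5,8):dx=-1,dy=+2->D; (6,7):dx=-10,dy=-2->C; (6,8):dx=-7,dy=-8->C; (7,8):dx=+3,dy=-6->D
Step 2: C = 16, D = 12, total pairs = 28.
Step 3: tau = (C - D)/(n(n-1)/2) = (16 - 12)/28 = 0.142857.
Step 4: Exact two-sided p-value (enumerate n! = 40320 permutations of y under H0): p = 0.719544.
Step 5: alpha = 0.05. fail to reject H0.

tau_b = 0.1429 (C=16, D=12), p = 0.719544, fail to reject H0.


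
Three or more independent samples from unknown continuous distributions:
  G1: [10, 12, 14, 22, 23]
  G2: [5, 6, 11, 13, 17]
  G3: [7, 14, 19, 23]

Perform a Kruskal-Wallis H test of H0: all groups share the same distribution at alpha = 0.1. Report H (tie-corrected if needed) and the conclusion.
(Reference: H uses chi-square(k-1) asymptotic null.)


Step 1: Combine all N = 14 observations and assign midranks.
sorted (value, group, rank): (5,G2,1), (6,G2,2), (7,G3,3), (10,G1,4), (11,G2,5), (12,G1,6), (13,G2,7), (14,G1,8.5), (14,G3,8.5), (17,G2,10), (19,G3,11), (22,G1,12), (23,G1,13.5), (23,G3,13.5)
Step 2: Sum ranks within each group.
R_1 = 44 (n_1 = 5)
R_2 = 25 (n_2 = 5)
R_3 = 36 (n_3 = 4)
Step 3: H = 12/(N(N+1)) * sum(R_i^2/n_i) - 3(N+1)
     = 12/(14*15) * (44^2/5 + 25^2/5 + 36^2/4) - 3*15
     = 0.057143 * 836.2 - 45
     = 2.782857.
Step 4: Ties present; correction factor C = 1 - 12/(14^3 - 14) = 0.995604. Corrected H = 2.782857 / 0.995604 = 2.795143.
Step 5: Under H0, H ~ chi^2(2); p-value = 0.247196.
Step 6: alpha = 0.1. fail to reject H0.

H = 2.7951, df = 2, p = 0.247196, fail to reject H0.


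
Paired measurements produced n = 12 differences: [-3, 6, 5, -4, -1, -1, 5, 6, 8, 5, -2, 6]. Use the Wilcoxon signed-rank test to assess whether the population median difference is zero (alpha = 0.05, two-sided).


Step 1: Drop any zero differences (none here) and take |d_i|.
|d| = [3, 6, 5, 4, 1, 1, 5, 6, 8, 5, 2, 6]
Step 2: Midrank |d_i| (ties get averaged ranks).
ranks: |3|->4, |6|->10, |5|->7, |4|->5, |1|->1.5, |1|->1.5, |5|->7, |6|->10, |8|->12, |5|->7, |2|->3, |6|->10
Step 3: Attach original signs; sum ranks with positive sign and with negative sign.
W+ = 10 + 7 + 7 + 10 + 12 + 7 + 10 = 63
W- = 4 + 5 + 1.5 + 1.5 + 3 = 15
(Check: W+ + W- = 78 should equal n(n+1)/2 = 78.)
Step 4: Test statistic W = min(W+, W-) = 15.
Step 5: Ties in |d|, so use the tie-corrected normal approximation.
        E[W] = n(n+1)/4 = 12*13/4 = 39.
        Tie groups: |d|=1 (t=2), |d|=5 (t=3), |d|=6 (t=3); sum(t^3 - t) = 54.
        Var[W] = n(n+1)(2n+1)/24 - sum(t^3-t)/48 = 3900/24 - 54/48 = 161.375.
        z = (W - E[W]) / sqrt(Var[W]) = (15 - 39) / 12.7033 = -1.8893.
        Two-sided p = 2*Phi(z) = 0.058856.
Step 6: alpha = 0.05. fail to reject H0.

W+ = 63, W- = 15, W = min = 15, p = 0.058856, fail to reject H0.


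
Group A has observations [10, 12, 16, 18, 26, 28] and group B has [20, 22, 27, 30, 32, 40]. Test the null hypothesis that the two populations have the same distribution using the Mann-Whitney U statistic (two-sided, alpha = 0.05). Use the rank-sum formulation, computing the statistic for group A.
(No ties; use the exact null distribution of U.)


Step 1: Combine and sort all 12 observations; assign midranks.
sorted (value, group): (10,X), (12,X), (16,X), (18,X), (20,Y), (22,Y), (26,X), (27,Y), (28,X), (30,Y), (32,Y), (40,Y)
ranks: 10->1, 12->2, 16->3, 18->4, 20->5, 22->6, 26->7, 27->8, 28->9, 30->10, 32->11, 40->12
Step 2: Rank sum for X: R1 = 1 + 2 + 3 + 4 + 7 + 9 = 26.
Step 3: U_X = R1 - n1(n1+1)/2 = 26 - 6*7/2 = 26 - 21 = 5.
       U_Y = n1*n2 - U_X = 36 - 5 = 31.
Step 4: No ties, so the exact null distribution of U (based on enumerating the C(12,6) = 924 equally likely rank assignments) gives the two-sided p-value.
Step 5: p-value = 0.041126; compare to alpha = 0.05. reject H0.

U_X = 5, p = 0.041126, reject H0 at alpha = 0.05.


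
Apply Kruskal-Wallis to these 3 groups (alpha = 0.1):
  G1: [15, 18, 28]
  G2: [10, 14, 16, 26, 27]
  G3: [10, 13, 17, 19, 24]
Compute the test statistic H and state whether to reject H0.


Step 1: Combine all N = 13 observations and assign midranks.
sorted (value, group, rank): (10,G2,1.5), (10,G3,1.5), (13,G3,3), (14,G2,4), (15,G1,5), (16,G2,6), (17,G3,7), (18,G1,8), (19,G3,9), (24,G3,10), (26,G2,11), (27,G2,12), (28,G1,13)
Step 2: Sum ranks within each group.
R_1 = 26 (n_1 = 3)
R_2 = 34.5 (n_2 = 5)
R_3 = 30.5 (n_3 = 5)
Step 3: H = 12/(N(N+1)) * sum(R_i^2/n_i) - 3(N+1)
     = 12/(13*14) * (26^2/3 + 34.5^2/5 + 30.5^2/5) - 3*14
     = 0.065934 * 649.433 - 42
     = 0.819780.
Step 4: Ties present; correction factor C = 1 - 6/(13^3 - 13) = 0.997253. Corrected H = 0.819780 / 0.997253 = 0.822039.
Step 5: Under H0, H ~ chi^2(2); p-value = 0.662974.
Step 6: alpha = 0.1. fail to reject H0.

H = 0.8220, df = 2, p = 0.662974, fail to reject H0.


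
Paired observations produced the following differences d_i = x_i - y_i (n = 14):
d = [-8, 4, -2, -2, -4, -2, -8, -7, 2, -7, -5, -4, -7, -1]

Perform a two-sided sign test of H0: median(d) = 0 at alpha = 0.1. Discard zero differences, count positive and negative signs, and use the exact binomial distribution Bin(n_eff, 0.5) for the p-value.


Step 1: Discard zero differences. Original n = 14; n_eff = number of nonzero differences = 14.
Nonzero differences (with sign): -8, +4, -2, -2, -4, -2, -8, -7, +2, -7, -5, -4, -7, -1
Step 2: Count signs: positive = 2, negative = 12.
Step 3: Under H0: P(positive) = 0.5, so the number of positives S ~ Bin(14, 0.5).
Step 4: Two-sided exact p-value = sum of Bin(14,0.5) probabilities at or below the observed probability = 0.012939.
Step 5: alpha = 0.1. reject H0.

n_eff = 14, pos = 2, neg = 12, p = 0.012939, reject H0.


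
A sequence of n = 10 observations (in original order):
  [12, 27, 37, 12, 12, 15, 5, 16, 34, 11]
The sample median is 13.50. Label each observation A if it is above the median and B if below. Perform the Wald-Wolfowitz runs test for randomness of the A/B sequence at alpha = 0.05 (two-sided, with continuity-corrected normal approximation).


Step 1: Compute median = 13.50; label A = above, B = below.
Labels in order: BAABBABAAB  (n_A = 5, n_B = 5)
Step 2: Count runs R = 7.
Step 3: Under H0 (random ordering), E[R] = 2*n_A*n_B/(n_A+n_B) + 1 = 2*5*5/10 + 1 = 6.0000.
        Var[R] = 2*n_A*n_B*(2*n_A*n_B - n_A - n_B) / ((n_A+n_B)^2 * (n_A+n_B-1)) = 2000/900 = 2.2222.
        SD[R] = 1.4907.
Step 4: Continuity-corrected z = (R - 0.5 - E[R]) / SD[R] = (7 - 0.5 - 6.0000) / 1.4907 = 0.3354.
Step 5: Two-sided p-value via normal approximation = 2*(1 - Phi(|z|)) = 0.737316.
Step 6: alpha = 0.05. fail to reject H0.

R = 7, z = 0.3354, p = 0.737316, fail to reject H0.


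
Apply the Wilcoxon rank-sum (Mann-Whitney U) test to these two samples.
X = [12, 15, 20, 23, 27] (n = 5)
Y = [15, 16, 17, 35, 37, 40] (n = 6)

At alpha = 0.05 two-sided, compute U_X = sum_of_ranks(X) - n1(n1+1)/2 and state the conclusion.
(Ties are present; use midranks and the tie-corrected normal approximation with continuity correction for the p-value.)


Step 1: Combine and sort all 11 observations; assign midranks.
sorted (value, group): (12,X), (15,X), (15,Y), (16,Y), (17,Y), (20,X), (23,X), (27,X), (35,Y), (37,Y), (40,Y)
ranks: 12->1, 15->2.5, 15->2.5, 16->4, 17->5, 20->6, 23->7, 27->8, 35->9, 37->10, 40->11
Step 2: Rank sum for X: R1 = 1 + 2.5 + 6 + 7 + 8 = 24.5.
Step 3: U_X = R1 - n1(n1+1)/2 = 24.5 - 5*6/2 = 24.5 - 15 = 9.5.
       U_Y = n1*n2 - U_X = 30 - 9.5 = 20.5.
Step 4: Ties are present, so use the tie-corrected normal approximation (with continuity correction) for the p-value.
Step 5: p-value = 0.360216; compare to alpha = 0.05. fail to reject H0.

U_X = 9.5, p = 0.360216, fail to reject H0 at alpha = 0.05.


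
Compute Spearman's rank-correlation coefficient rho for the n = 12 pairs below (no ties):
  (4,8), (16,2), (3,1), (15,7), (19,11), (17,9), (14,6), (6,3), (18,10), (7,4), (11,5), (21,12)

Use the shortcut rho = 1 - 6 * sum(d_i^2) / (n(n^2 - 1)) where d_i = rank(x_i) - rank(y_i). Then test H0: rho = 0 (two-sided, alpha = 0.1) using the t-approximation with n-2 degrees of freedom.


Step 1: Rank x and y separately (midranks; no ties here).
rank(x): 4->2, 16->8, 3->1, 15->7, 19->11, 17->9, 14->6, 6->3, 18->10, 7->4, 11->5, 21->12
rank(y): 8->8, 2->2, 1->1, 7->7, 11->11, 9->9, 6->6, 3->3, 10->10, 4->4, 5->5, 12->12
Step 2: d_i = R_x(i) - R_y(i); compute d_i^2.
  (2-8)^2=36, (8-2)^2=36, (1-1)^2=0, (7-7)^2=0, (11-11)^2=0, (9-9)^2=0, (6-6)^2=0, (3-3)^2=0, (10-10)^2=0, (4-4)^2=0, (5-5)^2=0, (12-12)^2=0
sum(d^2) = 72.
Step 3: rho = 1 - 6*72 / (12*(12^2 - 1)) = 1 - 432/1716 = 0.748252.
Step 4: Under H0, t = rho * sqrt((n-2)/(1-rho^2)) = 3.5667 ~ t(10).
Step 5: Two-sided p-value from the t-distribution with 10 df = 0.005124.
Step 6: alpha = 0.1. reject H0.

rho = 0.7483, p = 0.005124, reject H0 at alpha = 0.1.


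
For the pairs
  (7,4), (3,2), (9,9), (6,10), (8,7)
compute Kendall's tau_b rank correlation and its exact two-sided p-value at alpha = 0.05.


Step 1: Enumerate the 10 unordered pairs (i,j) with i<j and classify each by sign(x_j-x_i) * sign(y_j-y_i).
  (1,2):dx=-4,dy=-2->C; (1,3):dx=+2,dy=+5->C; (1,4):dx=-1,dy=+6->D; (1,5):dx=+1,dy=+3->C
  (2,3):dx=+6,dy=+7->C; (2,4):dx=+3,dy=+8->C; (2,5):dx=+5,dy=+5->C; (3,4):dx=-3,dy=+1->D
  (3,5):dx=-1,dy=-2->C; (4,5):dx=+2,dy=-3->D
Step 2: C = 7, D = 3, total pairs = 10.
Step 3: tau = (C - D)/(n(n-1)/2) = (7 - 3)/10 = 0.400000.
Step 4: Exact two-sided p-value (enumerate n! = 120 permutations of y under H0): p = 0.483333.
Step 5: alpha = 0.05. fail to reject H0.

tau_b = 0.4000 (C=7, D=3), p = 0.483333, fail to reject H0.


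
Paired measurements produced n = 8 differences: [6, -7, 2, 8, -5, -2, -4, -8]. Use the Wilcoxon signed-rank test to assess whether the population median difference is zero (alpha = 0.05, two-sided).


Step 1: Drop any zero differences (none here) and take |d_i|.
|d| = [6, 7, 2, 8, 5, 2, 4, 8]
Step 2: Midrank |d_i| (ties get averaged ranks).
ranks: |6|->5, |7|->6, |2|->1.5, |8|->7.5, |5|->4, |2|->1.5, |4|->3, |8|->7.5
Step 3: Attach original signs; sum ranks with positive sign and with negative sign.
W+ = 5 + 1.5 + 7.5 = 14
W- = 6 + 4 + 1.5 + 3 + 7.5 = 22
(Check: W+ + W- = 36 should equal n(n+1)/2 = 36.)
Step 4: Test statistic W = min(W+, W-) = 14.
Step 5: Ties in |d|, so use the tie-corrected normal approximation.
        E[W] = n(n+1)/4 = 8*9/4 = 18.
        Tie groups: |d|=2 (t=2), |d|=8 (t=2); sum(t^3 - t) = 12.
        Var[W] = n(n+1)(2n+1)/24 - sum(t^3-t)/48 = 1224/24 - 12/48 = 50.75.
        z = (W - E[W]) / sqrt(Var[W]) = (14 - 18) / 7.1239 = -0.5615.
        Two-sided p = 2*Phi(z) = 0.574464.
Step 6: alpha = 0.05. fail to reject H0.

W+ = 14, W- = 22, W = min = 14, p = 0.574464, fail to reject H0.
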